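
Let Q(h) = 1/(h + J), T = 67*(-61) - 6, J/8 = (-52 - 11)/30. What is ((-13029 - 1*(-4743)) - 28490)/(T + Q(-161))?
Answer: 16346932/1819341 ≈ 8.9851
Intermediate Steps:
J = -84/5 (J = 8*((-52 - 11)/30) = 8*(-63*1/30) = 8*(-21/10) = -84/5 ≈ -16.800)
T = -4093 (T = -4087 - 6 = -4093)
Q(h) = 1/(-84/5 + h) (Q(h) = 1/(h - 84/5) = 1/(-84/5 + h))
((-13029 - 1*(-4743)) - 28490)/(T + Q(-161)) = ((-13029 - 1*(-4743)) - 28490)/(-4093 + 5/(-84 + 5*(-161))) = ((-13029 + 4743) - 28490)/(-4093 + 5/(-84 - 805)) = (-8286 - 28490)/(-4093 + 5/(-889)) = -36776/(-4093 + 5*(-1/889)) = -36776/(-4093 - 5/889) = -36776/(-3638682/889) = -36776*(-889/3638682) = 16346932/1819341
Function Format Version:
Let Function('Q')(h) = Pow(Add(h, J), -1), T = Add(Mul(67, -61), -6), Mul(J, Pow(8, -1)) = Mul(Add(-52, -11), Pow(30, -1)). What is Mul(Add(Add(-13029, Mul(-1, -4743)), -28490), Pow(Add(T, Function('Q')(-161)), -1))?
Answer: Rational(16346932, 1819341) ≈ 8.9851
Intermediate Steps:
J = Rational(-84, 5) (J = Mul(8, Mul(Add(-52, -11), Pow(30, -1))) = Mul(8, Mul(-63, Rational(1, 30))) = Mul(8, Rational(-21, 10)) = Rational(-84, 5) ≈ -16.800)
T = -4093 (T = Add(-4087, -6) = -4093)
Function('Q')(h) = Pow(Add(Rational(-84, 5), h), -1) (Function('Q')(h) = Pow(Add(h, Rational(-84, 5)), -1) = Pow(Add(Rational(-84, 5), h), -1))
Mul(Add(Add(-13029, Mul(-1, -4743)), -28490), Pow(Add(T, Function('Q')(-161)), -1)) = Mul(Add(Add(-13029, Mul(-1, -4743)), -28490), Pow(Add(-4093, Mul(5, Pow(Add(-84, Mul(5, -161)), -1))), -1)) = Mul(Add(Add(-13029, 4743), -28490), Pow(Add(-4093, Mul(5, Pow(Add(-84, -805), -1))), -1)) = Mul(Add(-8286, -28490), Pow(Add(-4093, Mul(5, Pow(-889, -1))), -1)) = Mul(-36776, Pow(Add(-4093, Mul(5, Rational(-1, 889))), -1)) = Mul(-36776, Pow(Add(-4093, Rational(-5, 889)), -1)) = Mul(-36776, Pow(Rational(-3638682, 889), -1)) = Mul(-36776, Rational(-889, 3638682)) = Rational(16346932, 1819341)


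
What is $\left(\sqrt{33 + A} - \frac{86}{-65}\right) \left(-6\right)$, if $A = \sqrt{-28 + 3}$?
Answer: $- \frac{516}{65} - 6 \sqrt{33 + 5 i} \approx -42.504 - 2.6037 i$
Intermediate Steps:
$A = 5 i$ ($A = \sqrt{-25} = 5 i \approx 5.0 i$)
$\left(\sqrt{33 + A} - \frac{86}{-65}\right) \left(-6\right) = \left(\sqrt{33 + 5 i} - \frac{86}{-65}\right) \left(-6\right) = \left(\sqrt{33 + 5 i} - - \frac{86}{65}\right) \left(-6\right) = \left(\sqrt{33 + 5 i} + \frac{86}{65}\right) \left(-6\right) = \left(\frac{86}{65} + \sqrt{33 + 5 i}\right) \left(-6\right) = - \frac{516}{65} - 6 \sqrt{33 + 5 i}$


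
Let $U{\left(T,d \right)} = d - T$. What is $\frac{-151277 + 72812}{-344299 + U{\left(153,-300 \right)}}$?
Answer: $\frac{78465}{344752} \approx 0.2276$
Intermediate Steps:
$\frac{-151277 + 72812}{-344299 + U{\left(153,-300 \right)}} = \frac{-151277 + 72812}{-344299 - 453} = - \frac{78465}{-344299 - 453} = - \frac{78465}{-344752} = \left(-78465\right) \left(- \frac{1}{344752}\right) = \frac{78465}{344752}$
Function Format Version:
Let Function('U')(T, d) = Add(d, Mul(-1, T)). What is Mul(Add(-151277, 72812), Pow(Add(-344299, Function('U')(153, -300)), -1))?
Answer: Rational(78465, 344752) ≈ 0.22760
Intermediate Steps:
Mul(Add(-151277, 72812), Pow(Add(-344299, Function('U')(153, -300)), -1)) = Mul(Add(-151277, 72812), Pow(Add(-344299, Add(-300, Mul(-1, 153))), -1)) = Mul(-78465, Pow(Add(-344299, Add(-300, -153)), -1)) = Mul(-78465, Pow(Add(-344299, -453), -1)) = Mul(-78465, Pow(-344752, -1)) = Mul(-78465, Rational(-1, 344752)) = Rational(78465, 344752)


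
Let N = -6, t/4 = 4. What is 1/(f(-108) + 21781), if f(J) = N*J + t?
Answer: 1/22445 ≈ 4.4553e-5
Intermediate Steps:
t = 16 (t = 4*4 = 16)
f(J) = 16 - 6*J (f(J) = -6*J + 16 = 16 - 6*J)
1/(f(-108) + 21781) = 1/((16 - 6*(-108)) + 21781) = 1/((16 + 648) + 21781) = 1/(664 + 21781) = 1/22445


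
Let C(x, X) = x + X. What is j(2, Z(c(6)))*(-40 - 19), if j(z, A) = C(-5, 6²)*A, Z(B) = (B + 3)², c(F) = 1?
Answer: -29264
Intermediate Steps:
Z(B) = (3 + B)²
C(x, X) = X + x
j(z, A) = 31*A (j(z, A) = (6² - 5)*A = (36 - 5)*A = 31*A)
j(2, Z(c(6)))*(-40 - 19) = (31*(3 + 1)²)*(-40 - 19) = (31*4²)*(-59) = (31*16)*(-59) = 496*(-59) = -29264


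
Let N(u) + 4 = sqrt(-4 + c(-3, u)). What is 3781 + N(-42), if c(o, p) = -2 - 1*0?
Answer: 3777 + I*sqrt(6) ≈ 3777.0 + 2.4495*I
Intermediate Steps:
c(o, p) = -2 (c(o, p) = -2 + 0 = -2)
N(u) = -4 + I*sqrt(6) (N(u) = -4 + sqrt(-4 - 2) = -4 + sqrt(-6) = -4 + I*sqrt(6))
3781 + N(-42) = 3781 + (-4 + I*sqrt(6)) = 3777 + I*sqrt(6)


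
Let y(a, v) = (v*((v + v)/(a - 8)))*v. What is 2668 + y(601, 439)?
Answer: 170791162/593 ≈ 2.8801e+5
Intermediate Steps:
y(a, v) = 2*v³/(-8 + a) (y(a, v) = (v*((2*v)/(-8 + a)))*v = (v*(2*v/(-8 + a)))*v = (2*v²/(-8 + a))*v = 2*v³/(-8 + a))
2668 + y(601, 439) = 2668 + 2*439³/(-8 + 601) = 2668 + 2*84604519/593 = 2668 + 2*84604519*(1/593) = 2668 + 169209038/593 = 170791162/593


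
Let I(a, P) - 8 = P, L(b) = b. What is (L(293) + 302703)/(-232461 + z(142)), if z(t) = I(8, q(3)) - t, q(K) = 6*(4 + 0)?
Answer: -302996/232571 ≈ -1.3028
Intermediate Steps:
q(K) = 24 (q(K) = 6*4 = 24)
I(a, P) = 8 + P
z(t) = 32 - t (z(t) = (8 + 24) - t = 32 - t)
(L(293) + 302703)/(-232461 + z(142)) = (293 + 302703)/(-232461 + (32 - 1*142)) = 302996/(-232461 + (32 - 142)) = 302996/(-232461 - 110) = 302996/(-232571) = 302996*(-1/232571) = -302996/232571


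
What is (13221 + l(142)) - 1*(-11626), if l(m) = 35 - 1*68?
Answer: 24814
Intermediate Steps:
l(m) = -33 (l(m) = 35 - 68 = -33)
(13221 + l(142)) - 1*(-11626) = (13221 - 33) - 1*(-11626) = 13188 + 11626 = 24814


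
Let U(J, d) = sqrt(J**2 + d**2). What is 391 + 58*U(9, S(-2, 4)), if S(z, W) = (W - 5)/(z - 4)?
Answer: 391 + 29*sqrt(2917)/3 ≈ 913.09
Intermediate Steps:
S(z, W) = (-5 + W)/(-4 + z)
391 + 58*U(9, S(-2, 4)) = 391 + 58*sqrt(9**2 + ((-5 + 4)/(-4 - 2))**2) = 391 + 58*sqrt(81 + (-1/(-6))**2) = 391 + 58*sqrt(81 + (-1/6*(-1))**2) = 391 + 58*sqrt(81 + (1/6)**2) = 391 + 58*sqrt(81 + 1/36) = 391 + 58*sqrt(2917/36) = 391 + 58*(sqrt(2917)/6) = 391 + 29*sqrt(2917)/3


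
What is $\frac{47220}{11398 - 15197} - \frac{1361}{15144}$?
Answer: $- \frac{720270119}{57532056} \approx -12.519$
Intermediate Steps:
$\frac{47220}{11398 - 15197} - \frac{1361}{15144} = \frac{47220}{-3799} - \frac{1361}{15144} = 47220 \left(- \frac{1}{3799}\right) - \frac{1361}{15144} = - \frac{47220}{3799} - \frac{1361}{15144} = - \frac{720270119}{57532056}$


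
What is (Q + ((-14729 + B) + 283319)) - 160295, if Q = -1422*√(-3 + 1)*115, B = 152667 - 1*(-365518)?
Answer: 626480 - 163530*I*√2 ≈ 6.2648e+5 - 2.3127e+5*I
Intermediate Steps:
B = 518185 (B = 152667 + 365518 = 518185)
Q = -163530*I*√2 (Q = -1422*√(-2)*115 = -1422*I*√2*115 = -163530*I*√2 ≈ -2.3127e+5*I)
(Q + ((-14729 + B) + 283319)) - 160295 = (-163530*I*√2 + ((-14729 + 518185) + 283319)) - 160295 = (-163530*I*√2 + (503456 + 283319)) - 160295 = (-163530*I*√2 + 786775) - 160295 = (786775 - 163530*I*√2) - 160295 = 626480 - 163530*I*√2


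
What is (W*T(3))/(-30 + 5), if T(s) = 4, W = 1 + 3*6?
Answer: -76/25 ≈ -3.0400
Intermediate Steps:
W = 19 (W = 1 + 18 = 19)
(W*T(3))/(-30 + 5) = (19*4)/(-30 + 5) = 76/(-25) = 76*(-1/25) = -76/25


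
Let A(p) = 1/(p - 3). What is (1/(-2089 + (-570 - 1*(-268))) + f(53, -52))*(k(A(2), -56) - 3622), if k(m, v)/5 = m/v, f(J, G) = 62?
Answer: -10022425769/44632 ≈ -2.2456e+5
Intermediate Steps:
A(p) = 1/(-3 + p)
k(m, v) = 5*m/v (k(m, v) = 5*(m/v) = 5*m/v)
(1/(-2089 + (-570 - 1*(-268))) + f(53, -52))*(k(A(2), -56) - 3622) = (1/(-2089 + (-570 - 1*(-268))) + 62)*(5/((-3 + 2)*(-56)) - 3622) = (1/(-2089 + (-570 + 268)) + 62)*(5*(-1/56)/(-1) - 3622) = (1/(-2089 - 302) + 62)*(5*(-1)*(-1/56) - 3622) = (1/(-2391) + 62)*(5/56 - 3622) = (-1/2391 + 62)*(-202827/56) = (148241/2391)*(-202827/56) = -10022425769/44632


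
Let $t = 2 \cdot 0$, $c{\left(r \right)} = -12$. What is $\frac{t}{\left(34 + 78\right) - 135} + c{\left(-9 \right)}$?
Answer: $-12$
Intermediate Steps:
$t = 0$
$\frac{t}{\left(34 + 78\right) - 135} + c{\left(-9 \right)} = \frac{1}{\left(34 + 78\right) - 135} \cdot 0 - 12 = \frac{1}{112 - 135} \cdot 0 - 12 = \frac{1}{-23} \cdot 0 - 12 = \left(- \frac{1}{23}\right) 0 - 12 = 0 - 12 = -12$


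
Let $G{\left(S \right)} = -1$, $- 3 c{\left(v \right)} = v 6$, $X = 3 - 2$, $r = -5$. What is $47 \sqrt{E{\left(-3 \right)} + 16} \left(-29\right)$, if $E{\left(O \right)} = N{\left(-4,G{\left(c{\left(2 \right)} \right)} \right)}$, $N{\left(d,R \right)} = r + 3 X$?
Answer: $- 1363 \sqrt{14} \approx -5099.9$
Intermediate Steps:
$X = 1$
$c{\left(v \right)} = - 2 v$ ($c{\left(v \right)} = - \frac{v 6}{3} = - \frac{6 v}{3} = - 2 v$)
$N{\left(d,R \right)} = -2$ ($N{\left(d,R \right)} = -5 + 3 \cdot 1 = -5 + 3 = -2$)
$E{\left(O \right)} = -2$
$47 \sqrt{E{\left(-3 \right)} + 16} \left(-29\right) = 47 \sqrt{-2 + 16} \left(-29\right) = 47 \sqrt{14} \left(-29\right) = - 1363 \sqrt{14}$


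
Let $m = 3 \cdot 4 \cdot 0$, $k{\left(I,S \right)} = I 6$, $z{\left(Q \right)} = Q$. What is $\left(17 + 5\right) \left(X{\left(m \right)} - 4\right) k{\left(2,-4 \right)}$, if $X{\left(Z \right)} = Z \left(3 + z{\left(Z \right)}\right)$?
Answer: $-1056$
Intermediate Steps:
$k{\left(I,S \right)} = 6 I$
$m = 0$ ($m = 12 \cdot 0 = 0$)
$X{\left(Z \right)} = Z \left(3 + Z\right)$
$\left(17 + 5\right) \left(X{\left(m \right)} - 4\right) k{\left(2,-4 \right)} = \left(17 + 5\right) \left(0 \left(3 + 0\right) - 4\right) 6 \cdot 2 = 22 \left(0 \cdot 3 - 4\right) 12 = 22 \left(0 - 4\right) 12 = 22 \left(\left(-4\right) 12\right) = 22 \left(-48\right) = -1056$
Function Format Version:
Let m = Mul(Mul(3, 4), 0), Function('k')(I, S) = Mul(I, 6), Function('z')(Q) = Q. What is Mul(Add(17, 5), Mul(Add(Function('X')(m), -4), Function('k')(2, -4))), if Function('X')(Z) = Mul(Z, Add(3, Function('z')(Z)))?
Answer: -1056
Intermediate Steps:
Function('k')(I, S) = Mul(6, I)
m = 0 (m = Mul(12, 0) = 0)
Function('X')(Z) = Mul(Z, Add(3, Z))
Mul(Add(17, 5), Mul(Add(Function('X')(m), -4), Function('k')(2, -4))) = Mul(Add(17, 5), Mul(Add(Mul(0, Add(3, 0)), -4), Mul(6, 2))) = Mul(22, Mul(Add(Mul(0, 3), -4), 12)) = Mul(22, Mul(Add(0, -4), 12)) = Mul(22, Mul(-4, 12)) = Mul(22, -48) = -1056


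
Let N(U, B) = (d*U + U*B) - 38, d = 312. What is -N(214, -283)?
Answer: -6168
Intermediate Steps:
N(U, B) = -38 + 312*U + B*U (N(U, B) = (312*U + U*B) - 38 = (312*U + B*U) - 38 = -38 + 312*U + B*U)
-N(214, -283) = -(-38 + 312*214 - 283*214) = -(-38 + 66768 - 60562) = -1*6168 = -6168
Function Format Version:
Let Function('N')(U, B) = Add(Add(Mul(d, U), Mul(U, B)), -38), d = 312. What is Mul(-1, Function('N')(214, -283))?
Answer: -6168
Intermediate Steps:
Function('N')(U, B) = Add(-38, Mul(312, U), Mul(B, U)) (Function('N')(U, B) = Add(Add(Mul(312, U), Mul(U, B)), -38) = Add(Add(Mul(312, U), Mul(B, U)), -38) = Add(-38, Mul(312, U), Mul(B, U)))
Mul(-1, Function('N')(214, -283)) = Mul(-1, Add(-38, Mul(312, 214), Mul(-283, 214))) = Mul(-1, Add(-38, 66768, -60562)) = Mul(-1, 6168) = -6168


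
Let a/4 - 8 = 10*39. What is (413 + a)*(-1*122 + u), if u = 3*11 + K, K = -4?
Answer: -186465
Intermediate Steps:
u = 29 (u = 3*11 - 4 = 33 - 4 = 29)
a = 1592 (a = 32 + 4*(10*39) = 32 + 4*390 = 32 + 1560 = 1592)
(413 + a)*(-1*122 + u) = (413 + 1592)*(-1*122 + 29) = 2005*(-122 + 29) = 2005*(-93) = -186465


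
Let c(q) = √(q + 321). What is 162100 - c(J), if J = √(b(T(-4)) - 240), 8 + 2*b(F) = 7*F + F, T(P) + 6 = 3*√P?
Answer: 162100 - √(321 + 2*√(-67 + 6*I)) ≈ 1.6208e+5 - 0.45665*I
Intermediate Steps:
T(P) = -6 + 3*√P
b(F) = -4 + 4*F (b(F) = -4 + (7*F + F)/2 = -4 + (8*F)/2 = -4 + 4*F)
J = √(-268 + 24*I) (J = √((-4 + 4*(-6 + 3*√(-4))) - 240) = √((-4 + 4*(-6 + 3*(2*I))) - 240) = √((-4 + 4*(-6 + 6*I)) - 240) = √((-4 + (-24 + 24*I)) - 240) = √((-28 + 24*I) - 240) = √(-268 + 24*I) ≈ 0.73228 + 16.387*I)
c(q) = √(321 + q)
162100 - c(J) = 162100 - √(321 + 2*√(-67 + 6*I))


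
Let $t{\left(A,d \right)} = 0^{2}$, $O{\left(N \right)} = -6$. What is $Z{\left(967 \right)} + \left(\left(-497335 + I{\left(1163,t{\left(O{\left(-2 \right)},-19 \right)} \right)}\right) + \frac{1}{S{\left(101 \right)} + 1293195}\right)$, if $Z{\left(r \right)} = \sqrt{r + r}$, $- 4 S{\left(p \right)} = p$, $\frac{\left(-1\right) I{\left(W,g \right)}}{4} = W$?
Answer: $- \frac{2596617613169}{5172679} + \sqrt{1934} \approx -5.0194 \cdot 10^{5}$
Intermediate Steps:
$t{\left(A,d \right)} = 0$
$I{\left(W,g \right)} = - 4 W$
$S{\left(p \right)} = - \frac{p}{4}$
$Z{\left(r \right)} = \sqrt{2} \sqrt{r}$ ($Z{\left(r \right)} = \sqrt{2 r} = \sqrt{2} \sqrt{r}$)
$Z{\left(967 \right)} + \left(\left(-497335 + I{\left(1163,t{\left(O{\left(-2 \right)},-19 \right)} \right)}\right) + \frac{1}{S{\left(101 \right)} + 1293195}\right) = \sqrt{2} \sqrt{967} + \left(\left(-497335 - 4652\right) + \frac{1}{\left(- \frac{1}{4}\right) 101 + 1293195}\right) = \sqrt{1934} + \left(\left(-497335 - 4652\right) + \frac{1}{- \frac{101}{4} + 1293195}\right) = \sqrt{1934} - \left(501987 - \frac{1}{\frac{5172679}{4}}\right) = \sqrt{1934} + \left(-501987 + \frac{4}{5172679}\right) = \sqrt{1934} - \frac{2596617613169}{5172679} = - \frac{2596617613169}{5172679} + \sqrt{1934}$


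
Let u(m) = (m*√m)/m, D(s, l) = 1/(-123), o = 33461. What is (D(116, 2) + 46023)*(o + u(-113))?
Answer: 189416965708/123 + 5660828*I*√113/123 ≈ 1.54e+9 + 4.8923e+5*I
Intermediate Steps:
D(s, l) = -1/123
u(m) = √m (u(m) = m^(3/2)/m = √m)
(D(116, 2) + 46023)*(o + u(-113)) = (-1/123 + 46023)*(33461 + √(-113)) = 5660828*(33461 + I*√113)/123 = 189416965708/123 + 5660828*I*√113/123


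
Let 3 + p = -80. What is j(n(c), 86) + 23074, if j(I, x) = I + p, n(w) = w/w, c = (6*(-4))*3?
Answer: 22992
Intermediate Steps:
c = -72 (c = -24*3 = -72)
n(w) = 1
p = -83 (p = -3 - 80 = -83)
j(I, x) = -83 + I (j(I, x) = I - 83 = -83 + I)
j(n(c), 86) + 23074 = (-83 + 1) + 23074 = -82 + 23074 = 22992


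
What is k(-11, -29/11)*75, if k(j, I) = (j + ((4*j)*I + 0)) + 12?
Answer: 8775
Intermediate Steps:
k(j, I) = 12 + j + 4*I*j (k(j, I) = (j + (4*I*j + 0)) + 12 = (j + 4*I*j) + 12 = 12 + j + 4*I*j)
k(-11, -29/11)*75 = (12 - 11 + 4*(-29/11)*(-11))*75 = (12 - 11 + 116)*75 = 117*75 = 8775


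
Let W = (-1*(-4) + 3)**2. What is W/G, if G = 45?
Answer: 49/45 ≈ 1.0889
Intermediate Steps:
W = 49 (W = (4 + 3)**2 = 7**2 = 49)
W/G = 49/45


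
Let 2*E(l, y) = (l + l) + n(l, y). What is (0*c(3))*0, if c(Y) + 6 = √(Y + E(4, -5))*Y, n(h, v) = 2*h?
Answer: 0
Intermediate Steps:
E(l, y) = 2*l (E(l, y) = ((l + l) + 2*l)/2 = (2*l + 2*l)/2 = (4*l)/2 = 2*l)
c(Y) = -6 + Y*√(8 + Y) (c(Y) = -6 + √(Y + 2*4)*Y = -6 + √(Y + 8)*Y = -6 + √(8 + Y)*Y = -6 + Y*√(8 + Y))
(0*c(3))*0 = (0*(-6 + 3*√(8 + 3)))*0 = (0*(-6 + 3*√11))*0 = 0*0 = 0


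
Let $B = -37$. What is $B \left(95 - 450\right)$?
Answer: $13135$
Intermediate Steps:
$B \left(95 - 450\right) = - 37 \left(95 - 450\right) = \left(-37\right) \left(-355\right) = 13135$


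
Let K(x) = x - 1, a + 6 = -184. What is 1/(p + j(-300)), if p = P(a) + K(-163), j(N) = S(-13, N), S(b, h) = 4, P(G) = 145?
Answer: -1/15 ≈ -0.066667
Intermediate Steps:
a = -190 (a = -6 - 184 = -190)
K(x) = -1 + x
j(N) = 4
p = -19 (p = 145 + (-1 - 163) = 145 - 164 = -19)
1/(p + j(-300)) = 1/(-19 + 4) = 1/(-15) = -1/15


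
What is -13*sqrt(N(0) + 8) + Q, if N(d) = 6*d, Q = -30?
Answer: -30 - 26*sqrt(2) ≈ -66.770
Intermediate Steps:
-13*sqrt(N(0) + 8) + Q = -13*sqrt(6*0 + 8) - 30 = -13*sqrt(0 + 8) - 30 = -26*sqrt(2) - 30 = -30 - 26*sqrt(2)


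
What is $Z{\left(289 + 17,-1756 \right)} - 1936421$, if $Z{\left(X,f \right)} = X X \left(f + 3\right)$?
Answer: $-166080329$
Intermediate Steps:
$Z{\left(X,f \right)} = X^{2} \left(3 + f\right)$
$Z{\left(289 + 17,-1756 \right)} - 1936421 = \left(289 + 17\right)^{2} \left(3 - 1756\right) - 1936421 = 306^{2} \left(-1753\right) - 1936421 = 93636 \left(-1753\right) - 1936421 = -164143908 - 1936421 = -166080329$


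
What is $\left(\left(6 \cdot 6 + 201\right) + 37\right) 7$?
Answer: $1918$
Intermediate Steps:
$\left(\left(6 \cdot 6 + 201\right) + 37\right) 7 = \left(\left(36 + 201\right) + 37\right) 7 = \left(237 + 37\right) 7 = 274 \cdot 7 = 1918$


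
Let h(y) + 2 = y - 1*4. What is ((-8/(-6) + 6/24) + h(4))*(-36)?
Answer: 15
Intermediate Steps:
h(y) = -6 + y (h(y) = -2 + (y - 1*4) = -2 + (y - 4) = -2 + (-4 + y) = -6 + y)
((-8/(-6) + 6/24) + h(4))*(-36) = ((-8/(-6) + 6/24) + (-6 + 4))*(-36) = ((-8*(-⅙) + 6*(1/24)) - 2)*(-36) = ((4/3 + ¼) - 2)*(-36) = (19/12 - 2)*(-36) = -5/12*(-36) = 15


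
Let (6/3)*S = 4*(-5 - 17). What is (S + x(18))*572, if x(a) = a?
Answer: -14872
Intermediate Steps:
S = -44 (S = (4*(-5 - 17))/2 = (4*(-22))/2 = (1/2)*(-88) = -44)
(S + x(18))*572 = (-44 + 18)*572 = -26*572 = -14872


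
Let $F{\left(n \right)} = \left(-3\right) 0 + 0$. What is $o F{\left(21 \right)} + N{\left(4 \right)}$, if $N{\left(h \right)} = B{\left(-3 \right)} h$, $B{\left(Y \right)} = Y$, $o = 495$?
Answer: $-12$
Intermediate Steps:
$F{\left(n \right)} = 0$ ($F{\left(n \right)} = 0 + 0 = 0$)
$N{\left(h \right)} = - 3 h$
$o F{\left(21 \right)} + N{\left(4 \right)} = 495 \cdot 0 - 12 = 0 - 12 = -12$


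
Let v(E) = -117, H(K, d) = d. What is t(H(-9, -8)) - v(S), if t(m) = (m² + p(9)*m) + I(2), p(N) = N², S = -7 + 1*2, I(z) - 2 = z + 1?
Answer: -462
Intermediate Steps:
I(z) = 3 + z (I(z) = 2 + (z + 1) = 2 + (1 + z) = 3 + z)
S = -5 (S = -7 + 2 = -5)
t(m) = 5 + m² + 81*m (t(m) = (m² + 9²*m) + (3 + 2) = (m² + 81*m) + 5 = 5 + m² + 81*m)
t(H(-9, -8)) - v(S) = (5 + (-8)² + 81*(-8)) - 1*(-117) = (5 + 64 - 648) + 117 = -579 + 117 = -462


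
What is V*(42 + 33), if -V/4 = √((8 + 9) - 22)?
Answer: -300*I*√5 ≈ -670.82*I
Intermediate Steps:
V = -4*I*√5 (V = -4*√((8 + 9) - 22) = -4*√(17 - 22) = -4*I*√5 ≈ -8.9443*I)
V*(42 + 33) = (-4*I*√5)*(42 + 33) = -4*I*√5*75 = -300*I*√5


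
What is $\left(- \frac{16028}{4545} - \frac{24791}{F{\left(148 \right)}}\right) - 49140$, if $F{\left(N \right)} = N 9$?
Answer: $- \frac{33069403999}{672660} \approx -49162.0$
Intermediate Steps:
$F{\left(N \right)} = 9 N$
$\left(- \frac{16028}{4545} - \frac{24791}{F{\left(148 \right)}}\right) - 49140 = \left(- \frac{16028}{4545} - \frac{24791}{9 \cdot 148}\right) - 49140 = \left(\left(-16028\right) \frac{1}{4545} - \frac{24791}{1332}\right) - 49140 = \left(- \frac{16028}{4545} - \frac{24791}{1332}\right) - 49140 = - \frac{14891599}{672660} - 49140 = - \frac{33069403999}{672660}$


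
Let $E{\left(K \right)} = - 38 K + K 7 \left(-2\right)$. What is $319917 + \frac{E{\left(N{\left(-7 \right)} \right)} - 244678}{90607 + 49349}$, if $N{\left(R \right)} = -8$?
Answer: $\frac{22387029695}{69978} \approx 3.1992 \cdot 10^{5}$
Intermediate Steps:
$E{\left(K \right)} = - 52 K$ ($E{\left(K \right)} = - 38 K + 7 K \left(-2\right) = - 38 K - 14 K = - 52 K$)
$319917 + \frac{E{\left(N{\left(-7 \right)} \right)} - 244678}{90607 + 49349} = 319917 + \frac{\left(-52\right) \left(-8\right) - 244678}{90607 + 49349} = 319917 + \frac{416 - 244678}{139956} = 319917 - \frac{122131}{69978} = \frac{22387029695}{69978}$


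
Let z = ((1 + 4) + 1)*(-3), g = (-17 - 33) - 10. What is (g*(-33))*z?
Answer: -35640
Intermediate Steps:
g = -60 (g = -50 - 10 = -60)
z = -18 (z = (5 + 1)*(-3) = 6*(-3) = -18)
(g*(-33))*z = -60*(-33)*(-18) = 1980*(-18) = -35640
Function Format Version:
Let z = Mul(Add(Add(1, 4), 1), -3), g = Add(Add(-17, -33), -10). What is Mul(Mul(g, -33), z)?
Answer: -35640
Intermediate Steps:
g = -60 (g = Add(-50, -10) = -60)
z = -18 (z = Mul(Add(5, 1), -3) = Mul(6, -3) = -18)
Mul(Mul(g, -33), z) = Mul(Mul(-60, -33), -18) = Mul(1980, -18) = -35640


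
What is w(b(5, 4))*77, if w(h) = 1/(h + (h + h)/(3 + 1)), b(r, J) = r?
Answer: 154/15 ≈ 10.267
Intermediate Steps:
w(h) = 2/(3*h) (w(h) = 1/(h + (2*h)/4) = 1/(h + (2*h)*(1/4)) = 1/(h + h/2) = 1/(3*h/2) = 2/(3*h))
w(b(5, 4))*77 = ((2/3)/5)*77 = ((2/3)*(1/5))*77 = (2/15)*77 = 154/15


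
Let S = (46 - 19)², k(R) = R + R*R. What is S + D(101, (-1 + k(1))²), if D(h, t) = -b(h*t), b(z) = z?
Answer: 628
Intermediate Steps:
k(R) = R + R²
D(h, t) = -h*t
S = 729 (S = 27² = 729)
S + D(101, (-1 + k(1))²) = 729 - 1*101*(-1 + 1*(1 + 1))² = 729 - 1*101*(-1 + 1*2)² = 729 - 1*101*(-1 + 2)² = 729 - 1*101*1² = 729 - 1*101*1 = 729 - 101 = 628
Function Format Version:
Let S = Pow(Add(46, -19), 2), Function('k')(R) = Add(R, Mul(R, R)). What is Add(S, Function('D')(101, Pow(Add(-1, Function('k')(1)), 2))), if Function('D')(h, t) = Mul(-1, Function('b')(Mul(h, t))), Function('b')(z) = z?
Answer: 628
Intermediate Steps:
Function('k')(R) = Add(R, Pow(R, 2))
Function('D')(h, t) = Mul(-1, h, t) (Function('D')(h, t) = Mul(-1, Mul(h, t)) = Mul(-1, h, t))
S = 729 (S = Pow(27, 2) = 729)
Add(S, Function('D')(101, Pow(Add(-1, Function('k')(1)), 2))) = Add(729, Mul(-1, 101, Pow(Add(-1, Mul(1, Add(1, 1))), 2))) = Add(729, Mul(-1, 101, Pow(Add(-1, Mul(1, 2)), 2))) = Add(729, Mul(-1, 101, Pow(Add(-1, 2), 2))) = Add(729, Mul(-1, 101, Pow(1, 2))) = Add(729, Mul(-1, 101, 1)) = Add(729, -101) = 628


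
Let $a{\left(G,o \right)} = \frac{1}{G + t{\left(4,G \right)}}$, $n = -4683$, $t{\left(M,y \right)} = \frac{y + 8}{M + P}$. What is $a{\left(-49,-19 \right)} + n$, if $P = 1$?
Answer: $- \frac{1339343}{286} \approx -4683.0$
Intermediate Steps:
$t{\left(M,y \right)} = \frac{8 + y}{1 + M}$ ($t{\left(M,y \right)} = \frac{y + 8}{M + 1} = \frac{8 + y}{1 + M}$)
$a{\left(G,o \right)} = \frac{1}{\frac{8}{5} + \frac{6 G}{5}}$ ($a{\left(G,o \right)} = \frac{1}{G + \frac{8 + G}{1 + 4}} = \frac{1}{G + \frac{8 + G}{5}} = \frac{1}{G + \left(\frac{8}{5} + \frac{G}{5}\right)} = \frac{1}{\frac{8}{5} + \frac{6 G}{5}}$)
$a{\left(-49,-19 \right)} + n = \frac{5}{2 \left(4 + 3 \left(-49\right)\right)} - 4683 = \frac{5}{2 \left(4 - 147\right)} - 4683 = \frac{5}{2 \left(-143\right)} - 4683 = \frac{5}{2} \left(- \frac{1}{143}\right) - 4683 = - \frac{5}{286} - 4683 = - \frac{1339343}{286}$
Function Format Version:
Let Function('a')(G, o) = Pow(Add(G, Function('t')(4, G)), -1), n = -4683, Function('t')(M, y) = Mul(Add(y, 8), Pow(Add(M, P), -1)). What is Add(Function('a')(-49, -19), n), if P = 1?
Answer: Rational(-1339343, 286) ≈ -4683.0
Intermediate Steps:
Function('t')(M, y) = Mul(Pow(Add(1, M), -1), Add(8, y)) (Function('t')(M, y) = Mul(Add(y, 8), Pow(Add(M, 1), -1)) = Mul(Add(8, y), Pow(Add(1, M), -1)) = Mul(Pow(Add(1, M), -1), Add(8, y)))
Function('a')(G, o) = Pow(Add(Rational(8, 5), Mul(Rational(6, 5), G)), -1) (Function('a')(G, o) = Pow(Add(G, Mul(Pow(Add(1, 4), -1), Add(8, G))), -1) = Pow(Add(G, Mul(Pow(5, -1), Add(8, G))), -1) = Pow(Add(G, Mul(Rational(1, 5), Add(8, G))), -1) = Pow(Add(G, Add(Rational(8, 5), Mul(Rational(1, 5), G))), -1) = Pow(Add(Rational(8, 5), Mul(Rational(6, 5), G)), -1))
Add(Function('a')(-49, -19), n) = Add(Mul(Rational(5, 2), Pow(Add(4, Mul(3, -49)), -1)), -4683) = Add(Mul(Rational(5, 2), Pow(Add(4, -147), -1)), -4683) = Add(Mul(Rational(5, 2), Pow(-143, -1)), -4683) = Add(Mul(Rational(5, 2), Rational(-1, 143)), -4683) = Add(Rational(-5, 286), -4683) = Rational(-1339343, 286)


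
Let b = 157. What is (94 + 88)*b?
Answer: 28574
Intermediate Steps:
(94 + 88)*b = (94 + 88)*157 = 182*157 = 28574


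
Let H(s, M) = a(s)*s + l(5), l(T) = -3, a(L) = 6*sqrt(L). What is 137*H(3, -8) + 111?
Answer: -300 + 2466*sqrt(3) ≈ 3971.2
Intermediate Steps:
H(s, M) = -3 + 6*s**(3/2) (H(s, M) = (6*sqrt(s))*s - 3 = 6*s**(3/2) - 3 = -3 + 6*s**(3/2))
137*H(3, -8) + 111 = 137*(-3 + 6*3**(3/2)) + 111 = 137*(-3 + 6*(3*sqrt(3))) + 111 = 137*(-3 + 18*sqrt(3)) + 111 = (-411 + 2466*sqrt(3)) + 111 = -300 + 2466*sqrt(3)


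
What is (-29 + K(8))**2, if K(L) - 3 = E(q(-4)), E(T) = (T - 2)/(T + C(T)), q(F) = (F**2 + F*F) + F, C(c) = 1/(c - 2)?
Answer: 334085284/531441 ≈ 628.64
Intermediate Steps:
C(c) = 1/(-2 + c)
q(F) = F + 2*F**2 (q(F) = (F**2 + F**2) + F = 2*F**2 + F = F + 2*F**2)
E(T) = (-2 + T)/(T + 1/(-2 + T)) (E(T) = (T - 2)/(T + 1/(-2 + T)) = (-2 + T)/(T + 1/(-2 + T)))
K(L) = 2863/729 (K(L) = 3 + (-2 - 4*(1 + 2*(-4)))**2/(1 + (-4*(1 + 2*(-4)))*(-2 - 4*(1 + 2*(-4)))) = 3 + (-2 - 4*(1 - 8))**2/(1 + (-4*(1 - 8))*(-2 - 4*(1 - 8))) = 3 + (-2 - 4*(-7))**2/(1 + (-4*(-7))*(-2 - 4*(-7))) = 3 + (-2 + 28)**2/(1 + 28*(-2 + 28)) = 3 + 26**2/(1 + 28*26) = 3 + 676/(1 + 728) = 3 + 676/729 = 2863/729)
(-29 + K(8))**2 = (-29 + 2863/729)**2 = (-18278/729)**2 = 334085284/531441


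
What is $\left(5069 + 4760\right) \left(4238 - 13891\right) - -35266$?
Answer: $-94844071$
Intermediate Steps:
$\left(5069 + 4760\right) \left(4238 - 13891\right) - -35266 = 9829 \left(-9653\right) + 35266 = -94879337 + 35266 = -94844071$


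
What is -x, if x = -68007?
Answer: 68007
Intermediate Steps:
-x = -1*(-68007) = 68007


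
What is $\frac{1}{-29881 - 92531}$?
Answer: $- \frac{1}{122412} \approx -8.1691 \cdot 10^{-6}$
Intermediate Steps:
$\frac{1}{-29881 - 92531} = \frac{1}{-122412} = - \frac{1}{122412}$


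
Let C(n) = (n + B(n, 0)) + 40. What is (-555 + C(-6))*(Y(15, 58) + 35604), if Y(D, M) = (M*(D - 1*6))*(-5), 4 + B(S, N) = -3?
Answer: -17420832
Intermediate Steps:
B(S, N) = -7 (B(S, N) = -4 - 3 = -7)
C(n) = 33 + n (C(n) = (n - 7) + 40 = (-7 + n) + 40 = 33 + n)
Y(D, M) = -5*M*(-6 + D) (Y(D, M) = (M*(D - 6))*(-5) = (M*(-6 + D))*(-5) = -5*M*(-6 + D))
(-555 + C(-6))*(Y(15, 58) + 35604) = (-555 + (33 - 6))*(5*58*(6 - 1*15) + 35604) = (-555 + 27)*(5*58*(6 - 15) + 35604) = -528*(5*58*(-9) + 35604) = -528*(-2610 + 35604) = -528*32994 = -17420832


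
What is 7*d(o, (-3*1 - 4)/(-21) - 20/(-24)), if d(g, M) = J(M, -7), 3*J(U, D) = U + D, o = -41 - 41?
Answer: -245/18 ≈ -13.611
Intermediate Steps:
o = -82
J(U, D) = D/3 + U/3 (J(U, D) = (U + D)/3 = (D + U)/3 = D/3 + U/3)
d(g, M) = -7/3 + M/3 (d(g, M) = (⅓)*(-7) + M/3 = -7/3 + M/3)
7*d(o, (-3*1 - 4)/(-21) - 20/(-24)) = 7*(-7/3 + ((-3*1 - 4)/(-21) - 20/(-24))/3) = 7*(-7/3 + ((-3 - 4)*(-1/21) - 20*(-1/24))/3) = 7*(-7/3 + (-7*(-1/21) + ⅚)/3) = 7*(-7/3 + (⅓ + ⅚)/3) = 7*(-7/3 + (⅓)*(7/6)) = 7*(-7/3 + 7/18) = 7*(-35/18) = -245/18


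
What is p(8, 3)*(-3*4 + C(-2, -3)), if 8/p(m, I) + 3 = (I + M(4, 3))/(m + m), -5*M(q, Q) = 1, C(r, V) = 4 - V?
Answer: 1600/113 ≈ 14.159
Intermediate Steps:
M(q, Q) = -⅕ (M(q, Q) = -⅕*1 = -⅕)
p(m, I) = 8/(-3 + (-⅕ + I)/(2*m)) (p(m, I) = 8/(-3 + (I - ⅕)/(m + m)) = 8/(-3 + (-⅕ + I)/((2*m))) = 8/(-3 + (-⅕ + I)*(1/(2*m))) = 8/(-3 + (-⅕ + I)/(2*m)))
p(8, 3)*(-3*4 + C(-2, -3)) = (-80*8/(1 - 5*3 + 30*8))*(-3*4 + (4 - 1*(-3))) = (-80*8/(1 - 15 + 240))*(-12 + (4 + 3)) = (-80*8/226)*(-12 + 7) = -80*8*1/226*(-5) = -320/113*(-5) = 1600/113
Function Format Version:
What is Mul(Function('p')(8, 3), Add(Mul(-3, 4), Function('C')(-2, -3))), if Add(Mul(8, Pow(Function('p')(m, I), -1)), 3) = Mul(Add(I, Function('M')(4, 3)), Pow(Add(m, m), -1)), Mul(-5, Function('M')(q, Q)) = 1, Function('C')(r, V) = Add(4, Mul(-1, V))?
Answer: Rational(1600, 113) ≈ 14.159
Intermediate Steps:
Function('M')(q, Q) = Rational(-1, 5) (Function('M')(q, Q) = Mul(Rational(-1, 5), 1) = Rational(-1, 5))
Function('p')(m, I) = Mul(8, Pow(Add(-3, Mul(Rational(1, 2), Pow(m, -1), Add(Rational(-1, 5), I))), -1)) (Function('p')(m, I) = Mul(8, Pow(Add(-3, Mul(Add(I, Rational(-1, 5)), Pow(Add(m, m), -1))), -1)) = Mul(8, Pow(Add(-3, Mul(Add(Rational(-1, 5), I), Pow(Mul(2, m), -1))), -1)) = Mul(8, Pow(Add(-3, Mul(Add(Rational(-1, 5), I), Mul(Rational(1, 2), Pow(m, -1)))), -1)) = Mul(8, Pow(Add(-3, Mul(Rational(1, 2), Pow(m, -1), Add(Rational(-1, 5), I))), -1)))
Mul(Function('p')(8, 3), Add(Mul(-3, 4), Function('C')(-2, -3))) = Mul(Mul(-80, 8, Pow(Add(1, Mul(-5, 3), Mul(30, 8)), -1)), Add(Mul(-3, 4), Add(4, Mul(-1, -3)))) = Mul(Mul(-80, 8, Pow(Add(1, -15, 240), -1)), Add(-12, Add(4, 3))) = Mul(Mul(-80, 8, Pow(226, -1)), Add(-12, 7)) = Mul(Mul(-80, 8, Rational(1, 226)), -5) = Mul(Rational(-320, 113), -5) = Rational(1600, 113)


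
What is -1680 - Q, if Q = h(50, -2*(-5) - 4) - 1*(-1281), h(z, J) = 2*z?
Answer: -3061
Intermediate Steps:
Q = 1381 (Q = 2*50 - 1*(-1281) = 100 + 1281 = 1381)
-1680 - Q = -1680 - 1*1381 = -1680 - 1381 = -3061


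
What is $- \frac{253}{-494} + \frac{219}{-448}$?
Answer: $\frac{2579}{110656} \approx 0.023306$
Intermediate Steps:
$- \frac{253}{-494} + \frac{219}{-448} = \left(-253\right) \left(- \frac{1}{494}\right) + 219 \left(- \frac{1}{448}\right) = \frac{253}{494} - \frac{219}{448} = \frac{2579}{110656}$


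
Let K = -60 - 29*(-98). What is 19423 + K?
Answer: 22205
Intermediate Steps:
K = 2782 (K = -60 + 2842 = 2782)
19423 + K = 19423 + 2782 = 22205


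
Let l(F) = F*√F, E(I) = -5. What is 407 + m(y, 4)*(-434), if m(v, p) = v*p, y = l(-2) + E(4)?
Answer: 9087 + 3472*I*√2 ≈ 9087.0 + 4910.1*I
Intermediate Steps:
l(F) = F^(3/2)
y = -5 - 2*I*√2 (y = (-2)^(3/2) - 5 = -2*I*√2 - 5 = -5 - 2*I*√2 ≈ -5.0 - 2.8284*I)
m(v, p) = p*v
407 + m(y, 4)*(-434) = 407 + (4*(-5 - 2*I*√2))*(-434) = 407 + (-20 - 8*I*√2)*(-434) = 407 + (8680 + 3472*I*√2) = 9087 + 3472*I*√2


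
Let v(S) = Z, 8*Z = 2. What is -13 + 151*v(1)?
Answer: 99/4 ≈ 24.750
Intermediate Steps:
Z = ¼ (Z = (⅛)*2 = ¼ ≈ 0.25000)
v(S) = ¼
-13 + 151*v(1) = -13 + 151*(¼) = -13 + 151/4 = 99/4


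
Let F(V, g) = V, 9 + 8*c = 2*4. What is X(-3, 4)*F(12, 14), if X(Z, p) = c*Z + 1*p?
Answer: 105/2 ≈ 52.500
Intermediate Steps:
c = -⅛ (c = -9/8 + (2*4)/8 = -9/8 + (⅛)*8 = -9/8 + 1 = -⅛ ≈ -0.12500)
X(Z, p) = p - Z/8 (X(Z, p) = -Z/8 + 1*p = -Z/8 + p = p - Z/8)
X(-3, 4)*F(12, 14) = (4 - ⅛*(-3))*12 = (4 + 3/8)*12 = (35/8)*12 = 105/2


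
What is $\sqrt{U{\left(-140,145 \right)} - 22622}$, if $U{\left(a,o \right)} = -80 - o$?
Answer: $i \sqrt{22847} \approx 151.15 i$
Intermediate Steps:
$\sqrt{U{\left(-140,145 \right)} - 22622} = \sqrt{\left(-80 - 145\right) - 22622} = \sqrt{-225 - 22622} = \sqrt{-22847} = i \sqrt{22847}$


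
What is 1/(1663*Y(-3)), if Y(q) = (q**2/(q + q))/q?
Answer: 2/1663 ≈ 0.0012026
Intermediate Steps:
Y(q) = 1/2 (Y(q) = (q**2/((2*q)))/q = ((1/(2*q))*q**2)/q = (q/2)/q = 1/2)
1/(1663*Y(-3)) = 1/(1663*(1/2)) = 1/(1663/2) = 2/1663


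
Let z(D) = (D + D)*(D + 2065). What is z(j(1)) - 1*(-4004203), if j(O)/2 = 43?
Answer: 4374175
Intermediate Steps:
j(O) = 86 (j(O) = 2*43 = 86)
z(D) = 2*D*(2065 + D) (z(D) = (2*D)*(2065 + D) = 2*D*(2065 + D))
z(j(1)) - 1*(-4004203) = 2*86*(2065 + 86) - 1*(-4004203) = 2*86*2151 + 4004203 = 369972 + 4004203 = 4374175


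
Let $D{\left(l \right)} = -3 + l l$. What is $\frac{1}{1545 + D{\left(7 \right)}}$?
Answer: $\frac{1}{1591} \approx 0.00062854$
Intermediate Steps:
$D{\left(l \right)} = -3 + l^{2}$
$\frac{1}{1545 + D{\left(7 \right)}} = \frac{1}{1545 - \left(3 - 7^{2}\right)} = \frac{1}{1545 + \left(-3 + 49\right)} = \frac{1}{1545 + 46} = \frac{1}{1591}$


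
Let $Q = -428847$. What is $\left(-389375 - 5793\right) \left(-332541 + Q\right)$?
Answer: $300876173184$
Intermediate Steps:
$\left(-389375 - 5793\right) \left(-332541 + Q\right) = \left(-389375 - 5793\right) \left(-332541 - 428847\right) = \left(-395168\right) \left(-761388\right) = 300876173184$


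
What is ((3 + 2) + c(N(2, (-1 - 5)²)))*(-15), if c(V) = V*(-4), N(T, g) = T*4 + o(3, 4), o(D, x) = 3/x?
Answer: 450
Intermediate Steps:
N(T, g) = ¾ + 4*T (N(T, g) = T*4 + 3/4 = 4*T + 3*(¼) = 4*T + ¾ = ¾ + 4*T)
c(V) = -4*V
((3 + 2) + c(N(2, (-1 - 5)²)))*(-15) = ((3 + 2) - 4*(¾ + 4*2))*(-15) = (5 - 4*(¾ + 8))*(-15) = (5 - 4*35/4)*(-15) = (5 - 35)*(-15) = -30*(-15) = 450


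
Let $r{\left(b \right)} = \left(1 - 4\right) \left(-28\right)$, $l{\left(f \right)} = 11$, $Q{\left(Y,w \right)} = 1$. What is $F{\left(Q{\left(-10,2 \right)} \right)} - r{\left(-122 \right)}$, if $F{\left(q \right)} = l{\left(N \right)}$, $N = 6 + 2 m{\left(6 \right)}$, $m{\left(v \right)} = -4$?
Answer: $-73$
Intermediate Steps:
$N = -2$ ($N = 6 + 2 \left(-4\right) = 6 - 8 = -2$)
$F{\left(q \right)} = 11$
$r{\left(b \right)} = 84$ ($r{\left(b \right)} = \left(-3\right) \left(-28\right) = 84$)
$F{\left(Q{\left(-10,2 \right)} \right)} - r{\left(-122 \right)} = 11 - 84 = -73$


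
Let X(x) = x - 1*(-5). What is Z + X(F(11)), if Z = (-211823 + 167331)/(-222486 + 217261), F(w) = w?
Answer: 128092/5225 ≈ 24.515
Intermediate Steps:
Z = 44492/5225 (Z = -44492/(-5225) = -44492*(-1/5225) = 44492/5225 ≈ 8.5152)
X(x) = 5 + x (X(x) = x + 5 = 5 + x)
Z + X(F(11)) = 44492/5225 + (5 + 11) = 44492/5225 + 16 = 128092/5225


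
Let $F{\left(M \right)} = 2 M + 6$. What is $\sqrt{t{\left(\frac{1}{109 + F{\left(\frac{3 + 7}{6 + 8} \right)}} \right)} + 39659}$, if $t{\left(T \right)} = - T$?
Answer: $\frac{9 \sqrt{325215970}}{815} \approx 199.15$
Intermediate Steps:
$F{\left(M \right)} = 6 + 2 M$
$\sqrt{t{\left(\frac{1}{109 + F{\left(\frac{3 + 7}{6 + 8} \right)}} \right)} + 39659} = \sqrt{- \frac{1}{109 + \left(6 + 2 \frac{3 + 7}{6 + 8}\right)} + 39659} = \sqrt{- \frac{1}{109 + \left(6 + 2 \cdot \frac{10}{14}\right)} + 39659} = \sqrt{- \frac{1}{109 + \left(6 + 2 \cdot 10 \cdot \frac{1}{14}\right)} + 39659} = \sqrt{- \frac{1}{109 + \left(6 + 2 \cdot \frac{5}{7}\right)} + 39659} = \sqrt{- \frac{1}{109 + \left(6 + \frac{10}{7}\right)} + 39659} = \sqrt{- \frac{1}{109 + \frac{52}{7}} + 39659} = \sqrt{- \frac{1}{\frac{815}{7}} + 39659} = \sqrt{\left(-1\right) \frac{7}{815} + 39659} = \sqrt{- \frac{7}{815} + 39659} = \sqrt{\frac{32322078}{815}} = \frac{9 \sqrt{325215970}}{815}$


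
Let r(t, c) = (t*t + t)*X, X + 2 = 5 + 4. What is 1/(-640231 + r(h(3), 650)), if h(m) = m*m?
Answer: -1/639601 ≈ -1.5635e-6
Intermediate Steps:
h(m) = m**2
X = 7 (X = -2 + (5 + 4) = -2 + 9 = 7)
r(t, c) = 7*t + 7*t**2 (r(t, c) = (t*t + t)*7 = (t**2 + t)*7 = (t + t**2)*7 = 7*t + 7*t**2)
1/(-640231 + r(h(3), 650)) = 1/(-640231 + 7*3**2*(1 + 3**2)) = 1/(-640231 + 7*9*(1 + 9)) = 1/(-640231 + 7*9*10) = 1/(-640231 + 630) = 1/(-639601) = -1/639601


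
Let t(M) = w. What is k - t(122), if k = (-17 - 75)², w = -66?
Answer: 8530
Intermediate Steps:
k = 8464 (k = (-92)² = 8464)
t(M) = -66
k - t(122) = 8464 - 1*(-66) = 8464 + 66 = 8530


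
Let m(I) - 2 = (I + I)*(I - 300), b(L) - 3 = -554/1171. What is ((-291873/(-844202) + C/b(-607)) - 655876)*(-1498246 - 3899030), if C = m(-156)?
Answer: 367438405488029824674/113545169 ≈ 3.2361e+12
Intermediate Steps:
b(L) = 2959/1171 (b(L) = 3 - 554/1171 = 2959/1171)
m(I) = 2 + 2*I*(-300 + I) (m(I) = 2 + (I + I)*(I - 300) = 2 + (2*I)*(-300 + I) = 2 + 2*I*(-300 + I))
C = 142274 (C = 2 - 600*(-156) + 2*(-156)² = 2 + 93600 + 2*24336 = 2 + 93600 + 48672 = 142274)
((-291873/(-844202) + C/b(-607)) - 655876)*(-1498246 - 3899030) = ((-291873/(-844202) + 142274/(2959/1171)) - 655876)*(-1498246 - 3899030) = ((-291873*(-1/844202) + 142274*(1171/2959)) - 655876)*(-5397276) = ((291873/844202 + 15145714/269) - 655876)*(-5397276) = (12786120564065/227090338 - 655876)*(-5397276) = -136156981962023/227090338*(-5397276) = 367438405488029824674/113545169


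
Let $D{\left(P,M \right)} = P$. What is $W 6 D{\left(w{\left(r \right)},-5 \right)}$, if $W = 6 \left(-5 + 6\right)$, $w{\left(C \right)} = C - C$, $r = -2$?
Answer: $0$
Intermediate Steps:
$w{\left(C \right)} = 0$
$W = 6$ ($W = 6 \cdot 1 = 6$)
$W 6 D{\left(w{\left(r \right)},-5 \right)} = 6 \cdot 6 \cdot 0 = 36 \cdot 0 = 0$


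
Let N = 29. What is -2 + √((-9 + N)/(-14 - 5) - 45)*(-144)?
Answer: -2 - 720*I*√665/19 ≈ -2.0 - 977.21*I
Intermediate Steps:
-2 + √((-9 + N)/(-14 - 5) - 45)*(-144) = -2 + √((-9 + 29)/(-14 - 5) - 45)*(-144) = -2 + √(20/(-19) - 45)*(-144) = -2 + √(20*(-1/19) - 45)*(-144) = -2 + √(-20/19 - 45)*(-144) = -2 + √(-875/19)*(-144) = -2 + (5*I*√665/19)*(-144) = -2 - 720*I*√665/19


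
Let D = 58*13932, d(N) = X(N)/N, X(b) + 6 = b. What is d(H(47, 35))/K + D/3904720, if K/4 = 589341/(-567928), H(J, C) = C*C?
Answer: -2311084865029/70474604929050 ≈ -0.032793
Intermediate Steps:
X(b) = -6 + b
H(J, C) = C**2
K = -589341/141982 (K = 4*(589341/(-567928)) = 4*(589341*(-1/567928)) = 4*(-589341/567928) = -589341/141982 ≈ -4.1508)
d(N) = (-6 + N)/N
D = 808056
d(H(47, 35))/K + D/3904720 = ((-6 + 35**2)/(35**2))/(-589341/141982) + 808056/3904720 = ((-6 + 1225)/1225)*(-141982/589341) + 808056*(1/3904720) = ((1/1225)*1219)*(-141982/589341) + 101007/488090 = (1219/1225)*(-141982/589341) + 101007/488090 = -173076058/721942725 + 101007/488090 = -2311084865029/70474604929050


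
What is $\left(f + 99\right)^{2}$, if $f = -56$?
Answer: $1849$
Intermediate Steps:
$\left(f + 99\right)^{2} = \left(-56 + 99\right)^{2} = 43^{2} = 1849$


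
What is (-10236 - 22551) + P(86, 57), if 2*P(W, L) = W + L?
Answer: -65431/2 ≈ -32716.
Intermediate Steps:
P(W, L) = L/2 + W/2 (P(W, L) = (W + L)/2 = (L + W)/2 = L/2 + W/2)
(-10236 - 22551) + P(86, 57) = (-10236 - 22551) + ((½)*57 + (½)*86) = -32787 + (57/2 + 43) = -32787 + 143/2 = -65431/2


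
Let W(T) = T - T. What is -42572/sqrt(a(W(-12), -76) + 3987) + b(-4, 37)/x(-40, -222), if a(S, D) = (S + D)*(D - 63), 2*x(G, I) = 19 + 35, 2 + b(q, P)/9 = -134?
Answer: -136/3 - 42572*sqrt(14551)/14551 ≈ -398.25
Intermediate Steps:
b(q, P) = -1224 (b(q, P) = -18 + 9*(-134) = -18 - 1206 = -1224)
x(G, I) = 27 (x(G, I) = (19 + 35)/2 = (1/2)*54 = 27)
W(T) = 0
a(S, D) = (-63 + D)*(D + S) (a(S, D) = (D + S)*(-63 + D) = (-63 + D)*(D + S))
-42572/sqrt(a(W(-12), -76) + 3987) + b(-4, 37)/x(-40, -222) = -42572/sqrt(((-76)**2 - 63*(-76) - 63*0 - 76*0) + 3987) - 1224/27 = -42572/sqrt((5776 + 4788 + 0 + 0) + 3987) - 1224*1/27 = -42572/sqrt(10564 + 3987) - 136/3 = -42572*sqrt(14551)/14551 - 136/3 = -136/3 - 42572*sqrt(14551)/14551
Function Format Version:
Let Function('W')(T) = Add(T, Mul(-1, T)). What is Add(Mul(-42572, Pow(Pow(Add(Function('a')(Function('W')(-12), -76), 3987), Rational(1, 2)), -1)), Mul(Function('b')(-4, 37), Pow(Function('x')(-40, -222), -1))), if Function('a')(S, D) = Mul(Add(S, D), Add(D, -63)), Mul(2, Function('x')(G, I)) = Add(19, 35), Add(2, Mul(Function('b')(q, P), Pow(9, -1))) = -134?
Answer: Add(Rational(-136, 3), Mul(Rational(-42572, 14551), Pow(14551, Rational(1, 2)))) ≈ -398.25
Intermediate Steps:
Function('b')(q, P) = -1224 (Function('b')(q, P) = Add(-18, Mul(9, -134)) = Add(-18, -1206) = -1224)
Function('x')(G, I) = 27 (Function('x')(G, I) = Mul(Rational(1, 2), Add(19, 35)) = Mul(Rational(1, 2), 54) = 27)
Function('W')(T) = 0
Function('a')(S, D) = Mul(Add(-63, D), Add(D, S)) (Function('a')(S, D) = Mul(Add(D, S), Add(-63, D)) = Mul(Add(-63, D), Add(D, S)))
Add(Mul(-42572, Pow(Pow(Add(Function('a')(Function('W')(-12), -76), 3987), Rational(1, 2)), -1)), Mul(Function('b')(-4, 37), Pow(Function('x')(-40, -222), -1))) = Add(Mul(-42572, Pow(Pow(Add(Add(Pow(-76, 2), Mul(-63, -76), Mul(-63, 0), Mul(-76, 0)), 3987), Rational(1, 2)), -1)), Mul(-1224, Pow(27, -1))) = Add(Mul(-42572, Pow(Pow(Add(Add(5776, 4788, 0, 0), 3987), Rational(1, 2)), -1)), Mul(-1224, Rational(1, 27))) = Add(Mul(-42572, Pow(Pow(Add(10564, 3987), Rational(1, 2)), -1)), Rational(-136, 3)) = Add(Mul(-42572, Pow(Pow(14551, Rational(1, 2)), -1)), Rational(-136, 3)) = Add(Mul(-42572, Mul(Rational(1, 14551), Pow(14551, Rational(1, 2)))), Rational(-136, 3)) = Add(Mul(Rational(-42572, 14551), Pow(14551, Rational(1, 2))), Rational(-136, 3)) = Add(Rational(-136, 3), Mul(Rational(-42572, 14551), Pow(14551, Rational(1, 2))))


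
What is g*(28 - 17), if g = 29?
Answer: 319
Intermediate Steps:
g*(28 - 17) = 29*(28 - 17) = 29*11 = 319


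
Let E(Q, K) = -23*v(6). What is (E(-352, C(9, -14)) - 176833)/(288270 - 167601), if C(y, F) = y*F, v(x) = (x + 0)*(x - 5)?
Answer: -176971/120669 ≈ -1.4666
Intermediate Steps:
v(x) = x*(-5 + x)
C(y, F) = F*y
E(Q, K) = -138 (E(Q, K) = -138*(-5 + 6) = -138)
(E(-352, C(9, -14)) - 176833)/(288270 - 167601) = (-138 - 176833)/(288270 - 167601) = -176971/120669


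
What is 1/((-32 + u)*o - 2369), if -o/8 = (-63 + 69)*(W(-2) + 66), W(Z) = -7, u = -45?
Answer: 1/215695 ≈ 4.6362e-6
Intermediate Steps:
o = -2832 (o = -8*(-63 + 69)*(-7 + 66) = -48*59 = -8*354 = -2832)
1/((-32 + u)*o - 2369) = 1/((-32 - 45)*(-2832) - 2369) = 1/(-77*(-2832) - 2369) = 1/(218064 - 2369) = 1/215695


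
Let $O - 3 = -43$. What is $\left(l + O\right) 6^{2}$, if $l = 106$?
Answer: $2376$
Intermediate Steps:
$O = -40$ ($O = 3 - 43 = -40$)
$\left(l + O\right) 6^{2} = \left(106 - 40\right) 6^{2} = 66 \cdot 36 = 2376$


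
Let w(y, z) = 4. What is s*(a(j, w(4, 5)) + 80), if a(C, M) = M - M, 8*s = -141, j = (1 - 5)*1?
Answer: -1410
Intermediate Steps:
j = -4 (j = -4*1 = -4)
s = -141/8 (s = (1/8)*(-141) = -141/8 ≈ -17.625)
a(C, M) = 0
s*(a(j, w(4, 5)) + 80) = -141*(0 + 80)/8 = -141/8*80 = -1410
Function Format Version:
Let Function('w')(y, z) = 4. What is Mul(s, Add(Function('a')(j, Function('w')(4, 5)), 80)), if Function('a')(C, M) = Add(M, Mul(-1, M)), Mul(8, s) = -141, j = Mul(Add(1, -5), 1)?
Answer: -1410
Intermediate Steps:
j = -4 (j = Mul(-4, 1) = -4)
s = Rational(-141, 8) (s = Mul(Rational(1, 8), -141) = Rational(-141, 8) ≈ -17.625)
Function('a')(C, M) = 0
Mul(s, Add(Function('a')(j, Function('w')(4, 5)), 80)) = Mul(Rational(-141, 8), Add(0, 80)) = Mul(Rational(-141, 8), 80) = -1410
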